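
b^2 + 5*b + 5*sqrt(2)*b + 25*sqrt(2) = (b + 5)*(b + 5*sqrt(2))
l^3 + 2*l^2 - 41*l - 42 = (l - 6)*(l + 1)*(l + 7)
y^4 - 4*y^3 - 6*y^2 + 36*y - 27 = (y - 3)^2*(y - 1)*(y + 3)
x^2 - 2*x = x*(x - 2)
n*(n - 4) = n^2 - 4*n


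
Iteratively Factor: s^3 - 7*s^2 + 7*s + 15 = (s - 3)*(s^2 - 4*s - 5) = (s - 3)*(s + 1)*(s - 5)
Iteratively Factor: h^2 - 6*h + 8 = (h - 4)*(h - 2)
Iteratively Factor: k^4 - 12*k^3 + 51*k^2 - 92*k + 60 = (k - 2)*(k^3 - 10*k^2 + 31*k - 30) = (k - 2)^2*(k^2 - 8*k + 15) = (k - 3)*(k - 2)^2*(k - 5)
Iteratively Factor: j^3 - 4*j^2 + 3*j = (j)*(j^2 - 4*j + 3) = j*(j - 3)*(j - 1)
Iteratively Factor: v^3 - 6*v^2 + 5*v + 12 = (v - 4)*(v^2 - 2*v - 3) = (v - 4)*(v - 3)*(v + 1)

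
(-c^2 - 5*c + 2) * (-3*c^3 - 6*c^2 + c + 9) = 3*c^5 + 21*c^4 + 23*c^3 - 26*c^2 - 43*c + 18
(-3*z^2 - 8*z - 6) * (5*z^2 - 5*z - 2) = -15*z^4 - 25*z^3 + 16*z^2 + 46*z + 12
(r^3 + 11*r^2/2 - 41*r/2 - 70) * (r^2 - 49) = r^5 + 11*r^4/2 - 139*r^3/2 - 679*r^2/2 + 2009*r/2 + 3430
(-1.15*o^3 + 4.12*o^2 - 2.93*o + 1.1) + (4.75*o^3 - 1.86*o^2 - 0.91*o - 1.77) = 3.6*o^3 + 2.26*o^2 - 3.84*o - 0.67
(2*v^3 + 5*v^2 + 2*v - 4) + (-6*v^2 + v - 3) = 2*v^3 - v^2 + 3*v - 7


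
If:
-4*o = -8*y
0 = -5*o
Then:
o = 0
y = 0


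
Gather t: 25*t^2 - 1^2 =25*t^2 - 1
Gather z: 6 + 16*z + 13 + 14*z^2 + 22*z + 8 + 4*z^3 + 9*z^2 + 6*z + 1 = 4*z^3 + 23*z^2 + 44*z + 28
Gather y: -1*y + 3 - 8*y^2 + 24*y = -8*y^2 + 23*y + 3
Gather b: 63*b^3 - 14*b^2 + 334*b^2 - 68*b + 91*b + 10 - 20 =63*b^3 + 320*b^2 + 23*b - 10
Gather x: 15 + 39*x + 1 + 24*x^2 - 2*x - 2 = 24*x^2 + 37*x + 14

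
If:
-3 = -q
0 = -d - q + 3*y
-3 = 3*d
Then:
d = -1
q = 3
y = 2/3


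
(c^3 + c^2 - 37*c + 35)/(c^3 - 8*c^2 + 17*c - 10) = (c + 7)/(c - 2)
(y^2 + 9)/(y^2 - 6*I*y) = (y^2 + 9)/(y*(y - 6*I))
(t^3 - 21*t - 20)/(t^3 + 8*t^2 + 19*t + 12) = (t - 5)/(t + 3)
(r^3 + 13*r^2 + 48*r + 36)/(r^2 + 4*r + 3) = (r^2 + 12*r + 36)/(r + 3)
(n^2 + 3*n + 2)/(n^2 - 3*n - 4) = (n + 2)/(n - 4)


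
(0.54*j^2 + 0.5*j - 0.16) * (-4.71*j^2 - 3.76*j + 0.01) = -2.5434*j^4 - 4.3854*j^3 - 1.121*j^2 + 0.6066*j - 0.0016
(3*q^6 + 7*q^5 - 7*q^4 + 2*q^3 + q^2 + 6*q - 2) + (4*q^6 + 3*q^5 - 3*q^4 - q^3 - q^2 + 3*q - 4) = 7*q^6 + 10*q^5 - 10*q^4 + q^3 + 9*q - 6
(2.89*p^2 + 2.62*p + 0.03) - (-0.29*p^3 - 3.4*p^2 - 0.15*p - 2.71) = 0.29*p^3 + 6.29*p^2 + 2.77*p + 2.74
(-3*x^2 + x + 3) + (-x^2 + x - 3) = -4*x^2 + 2*x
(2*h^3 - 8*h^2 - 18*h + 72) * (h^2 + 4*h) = 2*h^5 - 50*h^3 + 288*h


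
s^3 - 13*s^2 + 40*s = s*(s - 8)*(s - 5)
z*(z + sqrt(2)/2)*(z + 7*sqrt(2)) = z^3 + 15*sqrt(2)*z^2/2 + 7*z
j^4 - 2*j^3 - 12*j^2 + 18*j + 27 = (j - 3)^2*(j + 1)*(j + 3)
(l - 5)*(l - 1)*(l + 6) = l^3 - 31*l + 30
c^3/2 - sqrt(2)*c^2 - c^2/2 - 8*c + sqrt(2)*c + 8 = (c/2 + sqrt(2))*(c - 1)*(c - 4*sqrt(2))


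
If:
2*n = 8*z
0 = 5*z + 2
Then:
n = -8/5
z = -2/5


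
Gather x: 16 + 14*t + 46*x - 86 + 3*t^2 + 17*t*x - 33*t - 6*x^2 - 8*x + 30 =3*t^2 - 19*t - 6*x^2 + x*(17*t + 38) - 40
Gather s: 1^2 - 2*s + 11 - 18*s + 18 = 30 - 20*s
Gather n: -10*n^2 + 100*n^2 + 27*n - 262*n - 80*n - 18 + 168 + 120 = 90*n^2 - 315*n + 270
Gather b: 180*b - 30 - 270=180*b - 300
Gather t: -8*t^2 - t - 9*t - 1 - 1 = -8*t^2 - 10*t - 2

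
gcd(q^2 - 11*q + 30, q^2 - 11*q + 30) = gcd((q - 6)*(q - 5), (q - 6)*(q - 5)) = q^2 - 11*q + 30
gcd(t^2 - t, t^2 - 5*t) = t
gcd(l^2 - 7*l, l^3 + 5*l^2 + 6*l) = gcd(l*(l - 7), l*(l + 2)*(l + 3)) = l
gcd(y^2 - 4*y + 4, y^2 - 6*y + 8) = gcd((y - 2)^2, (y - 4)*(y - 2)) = y - 2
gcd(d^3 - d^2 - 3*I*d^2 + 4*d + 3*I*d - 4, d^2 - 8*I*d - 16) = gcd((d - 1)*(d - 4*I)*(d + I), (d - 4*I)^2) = d - 4*I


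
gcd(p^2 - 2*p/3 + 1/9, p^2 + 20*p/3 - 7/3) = p - 1/3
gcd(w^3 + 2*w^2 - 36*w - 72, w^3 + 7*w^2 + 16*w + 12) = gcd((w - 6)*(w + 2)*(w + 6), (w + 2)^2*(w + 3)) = w + 2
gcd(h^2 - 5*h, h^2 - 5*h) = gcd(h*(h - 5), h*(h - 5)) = h^2 - 5*h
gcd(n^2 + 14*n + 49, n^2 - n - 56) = n + 7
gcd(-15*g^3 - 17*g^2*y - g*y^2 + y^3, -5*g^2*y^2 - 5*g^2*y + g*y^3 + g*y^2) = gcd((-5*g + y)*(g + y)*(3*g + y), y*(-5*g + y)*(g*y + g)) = -5*g + y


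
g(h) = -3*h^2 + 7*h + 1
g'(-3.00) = 25.00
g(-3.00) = -47.00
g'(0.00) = 7.00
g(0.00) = 1.00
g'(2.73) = -9.38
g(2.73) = -2.25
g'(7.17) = -36.02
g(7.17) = -103.04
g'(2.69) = -9.14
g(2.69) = -1.88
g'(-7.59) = 52.54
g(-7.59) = -224.95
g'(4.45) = -19.70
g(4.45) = -27.26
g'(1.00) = 1.00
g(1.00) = 5.00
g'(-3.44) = 27.64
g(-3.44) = -58.58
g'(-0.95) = 12.70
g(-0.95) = -8.36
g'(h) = 7 - 6*h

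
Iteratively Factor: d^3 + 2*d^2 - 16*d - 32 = (d + 2)*(d^2 - 16) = (d + 2)*(d + 4)*(d - 4)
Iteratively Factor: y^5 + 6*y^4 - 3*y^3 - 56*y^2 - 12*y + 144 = (y - 2)*(y^4 + 8*y^3 + 13*y^2 - 30*y - 72) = (y - 2)*(y + 3)*(y^3 + 5*y^2 - 2*y - 24) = (y - 2)*(y + 3)*(y + 4)*(y^2 + y - 6) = (y - 2)^2*(y + 3)*(y + 4)*(y + 3)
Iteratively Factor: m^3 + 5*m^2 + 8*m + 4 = (m + 2)*(m^2 + 3*m + 2) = (m + 2)^2*(m + 1)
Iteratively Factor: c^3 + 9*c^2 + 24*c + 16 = (c + 4)*(c^2 + 5*c + 4) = (c + 1)*(c + 4)*(c + 4)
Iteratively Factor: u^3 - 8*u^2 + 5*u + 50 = (u + 2)*(u^2 - 10*u + 25) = (u - 5)*(u + 2)*(u - 5)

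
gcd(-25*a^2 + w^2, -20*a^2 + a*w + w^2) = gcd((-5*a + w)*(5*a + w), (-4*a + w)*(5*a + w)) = 5*a + w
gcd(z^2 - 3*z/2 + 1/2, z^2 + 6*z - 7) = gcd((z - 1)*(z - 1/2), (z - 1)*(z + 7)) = z - 1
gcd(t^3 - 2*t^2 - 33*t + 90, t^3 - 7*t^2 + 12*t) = t - 3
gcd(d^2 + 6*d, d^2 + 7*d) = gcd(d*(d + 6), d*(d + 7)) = d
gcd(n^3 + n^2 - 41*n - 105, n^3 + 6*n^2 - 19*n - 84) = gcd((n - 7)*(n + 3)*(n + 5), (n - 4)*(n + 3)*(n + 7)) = n + 3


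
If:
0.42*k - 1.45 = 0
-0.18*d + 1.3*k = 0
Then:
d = 24.93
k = 3.45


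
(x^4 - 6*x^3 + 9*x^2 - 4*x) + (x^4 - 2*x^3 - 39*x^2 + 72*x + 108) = 2*x^4 - 8*x^3 - 30*x^2 + 68*x + 108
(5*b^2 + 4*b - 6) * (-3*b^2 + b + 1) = -15*b^4 - 7*b^3 + 27*b^2 - 2*b - 6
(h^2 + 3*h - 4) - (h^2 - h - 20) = 4*h + 16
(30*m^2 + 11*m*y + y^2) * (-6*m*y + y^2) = -180*m^3*y - 36*m^2*y^2 + 5*m*y^3 + y^4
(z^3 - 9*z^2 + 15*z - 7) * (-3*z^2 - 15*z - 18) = -3*z^5 + 12*z^4 + 72*z^3 - 42*z^2 - 165*z + 126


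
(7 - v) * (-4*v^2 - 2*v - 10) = 4*v^3 - 26*v^2 - 4*v - 70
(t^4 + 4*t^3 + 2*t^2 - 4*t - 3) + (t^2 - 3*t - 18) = t^4 + 4*t^3 + 3*t^2 - 7*t - 21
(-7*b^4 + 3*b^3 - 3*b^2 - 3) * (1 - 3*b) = 21*b^5 - 16*b^4 + 12*b^3 - 3*b^2 + 9*b - 3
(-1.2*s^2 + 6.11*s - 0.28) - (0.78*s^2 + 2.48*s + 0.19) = -1.98*s^2 + 3.63*s - 0.47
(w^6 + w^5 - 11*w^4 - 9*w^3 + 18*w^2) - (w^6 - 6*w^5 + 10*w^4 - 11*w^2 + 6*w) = 7*w^5 - 21*w^4 - 9*w^3 + 29*w^2 - 6*w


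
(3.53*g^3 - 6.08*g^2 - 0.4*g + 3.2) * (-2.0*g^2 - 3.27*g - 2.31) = -7.06*g^5 + 0.616900000000001*g^4 + 12.5273*g^3 + 8.9528*g^2 - 9.54*g - 7.392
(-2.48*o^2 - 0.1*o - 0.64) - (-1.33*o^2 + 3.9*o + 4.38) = -1.15*o^2 - 4.0*o - 5.02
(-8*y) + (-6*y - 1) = -14*y - 1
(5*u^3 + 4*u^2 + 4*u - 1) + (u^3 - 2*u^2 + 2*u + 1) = 6*u^3 + 2*u^2 + 6*u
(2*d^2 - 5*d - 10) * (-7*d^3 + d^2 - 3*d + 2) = -14*d^5 + 37*d^4 + 59*d^3 + 9*d^2 + 20*d - 20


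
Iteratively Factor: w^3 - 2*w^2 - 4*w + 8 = (w + 2)*(w^2 - 4*w + 4) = (w - 2)*(w + 2)*(w - 2)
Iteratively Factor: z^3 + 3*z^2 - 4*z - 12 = (z + 2)*(z^2 + z - 6) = (z - 2)*(z + 2)*(z + 3)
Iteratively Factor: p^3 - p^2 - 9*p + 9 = (p - 3)*(p^2 + 2*p - 3) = (p - 3)*(p - 1)*(p + 3)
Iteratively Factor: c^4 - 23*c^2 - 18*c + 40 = (c - 1)*(c^3 + c^2 - 22*c - 40) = (c - 1)*(c + 4)*(c^2 - 3*c - 10) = (c - 5)*(c - 1)*(c + 4)*(c + 2)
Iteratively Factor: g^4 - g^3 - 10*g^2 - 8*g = (g)*(g^3 - g^2 - 10*g - 8) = g*(g + 1)*(g^2 - 2*g - 8) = g*(g - 4)*(g + 1)*(g + 2)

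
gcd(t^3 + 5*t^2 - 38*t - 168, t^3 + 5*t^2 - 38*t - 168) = t^3 + 5*t^2 - 38*t - 168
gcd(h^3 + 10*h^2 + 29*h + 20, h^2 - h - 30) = h + 5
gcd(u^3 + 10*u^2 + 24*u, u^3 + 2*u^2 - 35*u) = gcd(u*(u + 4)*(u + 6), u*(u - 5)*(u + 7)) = u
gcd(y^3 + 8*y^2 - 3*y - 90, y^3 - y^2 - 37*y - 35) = y + 5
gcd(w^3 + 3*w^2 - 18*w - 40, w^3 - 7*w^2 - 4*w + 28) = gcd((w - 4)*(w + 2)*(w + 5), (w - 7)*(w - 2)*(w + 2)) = w + 2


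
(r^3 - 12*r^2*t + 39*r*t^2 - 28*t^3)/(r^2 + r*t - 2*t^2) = (r^2 - 11*r*t + 28*t^2)/(r + 2*t)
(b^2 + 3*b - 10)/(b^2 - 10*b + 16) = (b + 5)/(b - 8)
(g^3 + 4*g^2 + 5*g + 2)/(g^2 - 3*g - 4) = (g^2 + 3*g + 2)/(g - 4)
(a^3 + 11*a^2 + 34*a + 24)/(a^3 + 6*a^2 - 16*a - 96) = (a + 1)/(a - 4)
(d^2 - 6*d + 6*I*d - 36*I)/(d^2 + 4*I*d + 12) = (d - 6)/(d - 2*I)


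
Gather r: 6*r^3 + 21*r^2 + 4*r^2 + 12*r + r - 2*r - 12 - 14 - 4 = 6*r^3 + 25*r^2 + 11*r - 30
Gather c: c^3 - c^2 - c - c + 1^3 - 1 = c^3 - c^2 - 2*c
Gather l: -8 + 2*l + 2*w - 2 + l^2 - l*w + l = l^2 + l*(3 - w) + 2*w - 10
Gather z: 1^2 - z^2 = 1 - z^2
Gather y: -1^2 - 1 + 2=0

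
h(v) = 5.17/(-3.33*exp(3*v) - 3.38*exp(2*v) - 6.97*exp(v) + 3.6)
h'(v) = 5.17*(9.99*exp(3*v) + 6.76*exp(2*v) + 6.97*exp(v))/(-3.33*exp(3*v) - 3.38*exp(2*v) - 6.97*exp(v) + 3.6)^2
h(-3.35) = 1.54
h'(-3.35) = 0.12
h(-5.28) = 1.45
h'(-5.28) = 0.01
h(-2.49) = 1.73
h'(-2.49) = 0.36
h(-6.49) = 1.44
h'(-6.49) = 0.00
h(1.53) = -0.01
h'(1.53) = 0.03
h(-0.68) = -4.20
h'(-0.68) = 22.38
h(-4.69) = 1.46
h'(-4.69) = 0.03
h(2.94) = -0.00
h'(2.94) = 0.00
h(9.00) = 0.00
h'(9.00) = 0.00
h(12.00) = 0.00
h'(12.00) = 0.00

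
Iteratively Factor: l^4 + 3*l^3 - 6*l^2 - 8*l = (l - 2)*(l^3 + 5*l^2 + 4*l) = l*(l - 2)*(l^2 + 5*l + 4) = l*(l - 2)*(l + 1)*(l + 4)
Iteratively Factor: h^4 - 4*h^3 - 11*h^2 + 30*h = (h)*(h^3 - 4*h^2 - 11*h + 30) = h*(h - 2)*(h^2 - 2*h - 15) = h*(h - 2)*(h + 3)*(h - 5)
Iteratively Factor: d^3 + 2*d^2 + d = (d + 1)*(d^2 + d) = (d + 1)^2*(d)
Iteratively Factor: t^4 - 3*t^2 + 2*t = (t - 1)*(t^3 + t^2 - 2*t) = (t - 1)^2*(t^2 + 2*t) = t*(t - 1)^2*(t + 2)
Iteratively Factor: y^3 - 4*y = (y)*(y^2 - 4) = y*(y + 2)*(y - 2)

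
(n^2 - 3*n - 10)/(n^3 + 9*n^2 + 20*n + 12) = (n - 5)/(n^2 + 7*n + 6)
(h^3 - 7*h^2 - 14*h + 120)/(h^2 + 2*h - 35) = (h^2 - 2*h - 24)/(h + 7)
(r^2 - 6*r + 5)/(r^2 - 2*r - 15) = (r - 1)/(r + 3)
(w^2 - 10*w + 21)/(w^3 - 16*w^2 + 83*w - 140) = (w - 3)/(w^2 - 9*w + 20)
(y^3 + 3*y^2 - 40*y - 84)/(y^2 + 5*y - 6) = (y^3 + 3*y^2 - 40*y - 84)/(y^2 + 5*y - 6)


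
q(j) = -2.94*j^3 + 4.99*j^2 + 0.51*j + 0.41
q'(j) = -8.82*j^2 + 9.98*j + 0.51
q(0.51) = 1.58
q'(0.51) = 3.31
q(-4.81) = 440.58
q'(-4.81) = -251.55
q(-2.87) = 109.55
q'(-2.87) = -100.78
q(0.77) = 2.42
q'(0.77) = 2.97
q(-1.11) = 10.01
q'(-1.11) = -21.43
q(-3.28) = 156.17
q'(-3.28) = -127.11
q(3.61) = -71.03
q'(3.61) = -78.41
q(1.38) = 2.89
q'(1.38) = -2.51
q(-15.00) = 11038.01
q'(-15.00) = -2133.69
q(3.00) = -32.53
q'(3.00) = -48.93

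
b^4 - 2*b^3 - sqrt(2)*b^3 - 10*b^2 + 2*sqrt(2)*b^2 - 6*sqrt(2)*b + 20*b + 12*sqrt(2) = (b - 2)*(b - 3*sqrt(2))*(b + sqrt(2))^2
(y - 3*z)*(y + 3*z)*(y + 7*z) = y^3 + 7*y^2*z - 9*y*z^2 - 63*z^3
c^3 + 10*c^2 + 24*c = c*(c + 4)*(c + 6)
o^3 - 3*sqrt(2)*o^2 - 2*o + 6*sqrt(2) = (o - 3*sqrt(2))*(o - sqrt(2))*(o + sqrt(2))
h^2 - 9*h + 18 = (h - 6)*(h - 3)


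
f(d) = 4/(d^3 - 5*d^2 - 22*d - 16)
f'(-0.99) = 4444.05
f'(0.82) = 0.08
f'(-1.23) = 7.73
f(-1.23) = 2.45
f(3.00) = -0.04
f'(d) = 4*(-3*d^2 + 10*d + 22)/(d^3 - 5*d^2 - 22*d - 16)^2 = 4*(-3*d^2 + 10*d + 22)/(-d^3 + 5*d^2 + 22*d + 16)^2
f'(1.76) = 0.03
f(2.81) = -0.04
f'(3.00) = 0.01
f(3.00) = -0.04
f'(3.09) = 0.01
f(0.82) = -0.11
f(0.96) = -0.10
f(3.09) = -0.04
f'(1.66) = 0.03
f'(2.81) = 0.01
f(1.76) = -0.06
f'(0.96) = 0.07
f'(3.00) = 0.01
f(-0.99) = -44.05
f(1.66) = -0.06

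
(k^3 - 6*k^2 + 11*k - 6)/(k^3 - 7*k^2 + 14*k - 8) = (k - 3)/(k - 4)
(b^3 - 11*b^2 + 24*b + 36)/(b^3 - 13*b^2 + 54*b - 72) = (b^2 - 5*b - 6)/(b^2 - 7*b + 12)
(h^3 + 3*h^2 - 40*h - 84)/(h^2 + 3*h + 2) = (h^2 + h - 42)/(h + 1)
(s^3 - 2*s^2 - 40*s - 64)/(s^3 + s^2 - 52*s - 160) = (s + 2)/(s + 5)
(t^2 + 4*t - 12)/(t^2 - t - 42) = (t - 2)/(t - 7)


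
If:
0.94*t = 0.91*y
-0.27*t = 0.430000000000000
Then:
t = -1.59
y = -1.65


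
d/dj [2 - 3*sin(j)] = -3*cos(j)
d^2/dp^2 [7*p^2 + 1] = 14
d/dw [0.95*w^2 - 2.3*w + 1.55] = 1.9*w - 2.3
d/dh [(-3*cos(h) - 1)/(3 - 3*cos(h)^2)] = (cos(h)^2 + 2*cos(h)/3 + 1)/sin(h)^3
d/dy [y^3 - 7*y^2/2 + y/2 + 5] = 3*y^2 - 7*y + 1/2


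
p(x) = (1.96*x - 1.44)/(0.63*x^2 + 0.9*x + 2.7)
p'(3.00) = 0.01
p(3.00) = 0.40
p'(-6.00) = -0.12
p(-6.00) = -0.66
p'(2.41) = 0.05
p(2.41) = 0.39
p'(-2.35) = -0.27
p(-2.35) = -1.49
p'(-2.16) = -0.23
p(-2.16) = -1.54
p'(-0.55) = 0.91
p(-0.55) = -1.05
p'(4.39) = -0.03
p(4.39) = 0.38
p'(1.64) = 0.18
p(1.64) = 0.30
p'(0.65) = 0.57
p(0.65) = -0.05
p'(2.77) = 0.02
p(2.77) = 0.40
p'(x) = (-1.26*x - 0.9)*(1.96*x - 1.44)/(0.63*x^2 + 0.9*x + 2.7)^2 + 1.96/(0.63*x^2 + 0.9*x + 2.7) = (-1.2348*x^2 + 1.8144*x + 6.588)/(0.3969*x^4 + 1.134*x^3 + 4.212*x^2 + 4.86*x + 7.29)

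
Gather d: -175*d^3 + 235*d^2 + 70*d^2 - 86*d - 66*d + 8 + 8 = -175*d^3 + 305*d^2 - 152*d + 16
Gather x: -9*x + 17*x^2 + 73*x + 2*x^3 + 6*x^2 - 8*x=2*x^3 + 23*x^2 + 56*x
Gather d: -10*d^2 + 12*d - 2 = -10*d^2 + 12*d - 2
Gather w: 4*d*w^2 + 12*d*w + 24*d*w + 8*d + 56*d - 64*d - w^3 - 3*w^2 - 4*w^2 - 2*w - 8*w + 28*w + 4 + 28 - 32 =-w^3 + w^2*(4*d - 7) + w*(36*d + 18)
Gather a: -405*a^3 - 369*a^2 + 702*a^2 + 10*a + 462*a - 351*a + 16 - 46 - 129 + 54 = -405*a^3 + 333*a^2 + 121*a - 105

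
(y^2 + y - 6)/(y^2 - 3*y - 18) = (y - 2)/(y - 6)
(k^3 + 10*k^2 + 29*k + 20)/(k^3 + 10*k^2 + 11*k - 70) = (k^2 + 5*k + 4)/(k^2 + 5*k - 14)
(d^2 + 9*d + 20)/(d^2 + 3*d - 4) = (d + 5)/(d - 1)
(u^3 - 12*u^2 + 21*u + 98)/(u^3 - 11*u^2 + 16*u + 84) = (u - 7)/(u - 6)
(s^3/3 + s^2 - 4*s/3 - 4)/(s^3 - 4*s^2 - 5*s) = (-s^3 - 3*s^2 + 4*s + 12)/(3*s*(-s^2 + 4*s + 5))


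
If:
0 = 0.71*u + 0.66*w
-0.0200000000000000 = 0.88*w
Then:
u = 0.02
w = -0.02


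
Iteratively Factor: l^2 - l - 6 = (l - 3)*(l + 2)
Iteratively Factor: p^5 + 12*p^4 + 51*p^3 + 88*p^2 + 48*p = (p + 3)*(p^4 + 9*p^3 + 24*p^2 + 16*p) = (p + 3)*(p + 4)*(p^3 + 5*p^2 + 4*p) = p*(p + 3)*(p + 4)*(p^2 + 5*p + 4) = p*(p + 1)*(p + 3)*(p + 4)*(p + 4)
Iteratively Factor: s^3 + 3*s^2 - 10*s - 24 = (s - 3)*(s^2 + 6*s + 8) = (s - 3)*(s + 4)*(s + 2)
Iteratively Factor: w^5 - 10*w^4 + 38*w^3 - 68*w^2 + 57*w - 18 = (w - 1)*(w^4 - 9*w^3 + 29*w^2 - 39*w + 18) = (w - 1)^2*(w^3 - 8*w^2 + 21*w - 18) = (w - 3)*(w - 1)^2*(w^2 - 5*w + 6) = (w - 3)^2*(w - 1)^2*(w - 2)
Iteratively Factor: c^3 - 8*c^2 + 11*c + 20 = (c - 4)*(c^2 - 4*c - 5) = (c - 4)*(c + 1)*(c - 5)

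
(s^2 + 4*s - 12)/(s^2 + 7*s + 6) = (s - 2)/(s + 1)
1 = 1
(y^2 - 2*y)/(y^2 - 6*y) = (y - 2)/(y - 6)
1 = 1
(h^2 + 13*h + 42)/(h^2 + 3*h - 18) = (h + 7)/(h - 3)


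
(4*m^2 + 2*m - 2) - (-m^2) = 5*m^2 + 2*m - 2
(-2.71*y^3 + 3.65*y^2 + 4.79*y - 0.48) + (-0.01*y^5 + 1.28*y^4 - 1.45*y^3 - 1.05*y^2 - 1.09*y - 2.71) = -0.01*y^5 + 1.28*y^4 - 4.16*y^3 + 2.6*y^2 + 3.7*y - 3.19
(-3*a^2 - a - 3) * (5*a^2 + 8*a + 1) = -15*a^4 - 29*a^3 - 26*a^2 - 25*a - 3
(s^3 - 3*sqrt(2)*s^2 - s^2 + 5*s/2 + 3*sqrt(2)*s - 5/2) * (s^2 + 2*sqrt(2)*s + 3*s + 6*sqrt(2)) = s^5 - sqrt(2)*s^4 + 2*s^4 - 25*s^3/2 - 2*sqrt(2)*s^3 - 19*s^2 + 8*sqrt(2)*s^2 + 10*sqrt(2)*s + 57*s/2 - 15*sqrt(2)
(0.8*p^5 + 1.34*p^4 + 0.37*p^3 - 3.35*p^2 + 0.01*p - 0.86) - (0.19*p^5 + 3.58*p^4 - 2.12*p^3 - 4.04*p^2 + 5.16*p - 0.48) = 0.61*p^5 - 2.24*p^4 + 2.49*p^3 + 0.69*p^2 - 5.15*p - 0.38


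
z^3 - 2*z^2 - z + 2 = (z - 2)*(z - 1)*(z + 1)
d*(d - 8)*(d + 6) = d^3 - 2*d^2 - 48*d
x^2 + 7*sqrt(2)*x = x*(x + 7*sqrt(2))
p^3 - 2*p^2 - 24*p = p*(p - 6)*(p + 4)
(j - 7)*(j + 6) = j^2 - j - 42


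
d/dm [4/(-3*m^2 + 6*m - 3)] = 8*(m - 1)/(3*(m^2 - 2*m + 1)^2)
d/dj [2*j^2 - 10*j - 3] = 4*j - 10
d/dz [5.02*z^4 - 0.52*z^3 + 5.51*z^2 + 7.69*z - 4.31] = 20.08*z^3 - 1.56*z^2 + 11.02*z + 7.69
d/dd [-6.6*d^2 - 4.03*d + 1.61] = -13.2*d - 4.03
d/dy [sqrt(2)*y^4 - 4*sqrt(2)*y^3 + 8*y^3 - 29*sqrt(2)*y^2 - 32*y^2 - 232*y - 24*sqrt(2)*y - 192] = 4*sqrt(2)*y^3 - 12*sqrt(2)*y^2 + 24*y^2 - 58*sqrt(2)*y - 64*y - 232 - 24*sqrt(2)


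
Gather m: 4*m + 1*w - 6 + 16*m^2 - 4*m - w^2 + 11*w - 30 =16*m^2 - w^2 + 12*w - 36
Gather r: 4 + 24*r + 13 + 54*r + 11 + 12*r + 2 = 90*r + 30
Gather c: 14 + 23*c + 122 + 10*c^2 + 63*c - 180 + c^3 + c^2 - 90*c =c^3 + 11*c^2 - 4*c - 44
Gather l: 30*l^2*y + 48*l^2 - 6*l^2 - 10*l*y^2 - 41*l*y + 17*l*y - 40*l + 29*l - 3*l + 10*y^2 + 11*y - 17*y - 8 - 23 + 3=l^2*(30*y + 42) + l*(-10*y^2 - 24*y - 14) + 10*y^2 - 6*y - 28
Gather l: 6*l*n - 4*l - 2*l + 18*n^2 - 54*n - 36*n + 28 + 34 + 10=l*(6*n - 6) + 18*n^2 - 90*n + 72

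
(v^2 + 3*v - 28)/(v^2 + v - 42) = (v - 4)/(v - 6)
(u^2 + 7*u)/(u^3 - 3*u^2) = (u + 7)/(u*(u - 3))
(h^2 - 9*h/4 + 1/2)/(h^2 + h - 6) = (h - 1/4)/(h + 3)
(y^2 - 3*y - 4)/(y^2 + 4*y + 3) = (y - 4)/(y + 3)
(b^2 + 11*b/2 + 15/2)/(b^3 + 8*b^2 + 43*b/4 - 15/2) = 2*(b + 3)/(2*b^2 + 11*b - 6)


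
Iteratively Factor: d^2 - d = (d)*(d - 1)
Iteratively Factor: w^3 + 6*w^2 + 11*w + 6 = (w + 3)*(w^2 + 3*w + 2) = (w + 2)*(w + 3)*(w + 1)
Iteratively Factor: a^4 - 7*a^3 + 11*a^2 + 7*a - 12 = (a - 3)*(a^3 - 4*a^2 - a + 4) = (a - 3)*(a + 1)*(a^2 - 5*a + 4) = (a - 4)*(a - 3)*(a + 1)*(a - 1)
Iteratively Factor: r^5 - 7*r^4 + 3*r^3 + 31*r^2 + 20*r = (r + 1)*(r^4 - 8*r^3 + 11*r^2 + 20*r) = (r - 5)*(r + 1)*(r^3 - 3*r^2 - 4*r) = (r - 5)*(r - 4)*(r + 1)*(r^2 + r) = (r - 5)*(r - 4)*(r + 1)^2*(r)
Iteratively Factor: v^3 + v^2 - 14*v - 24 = (v + 2)*(v^2 - v - 12) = (v - 4)*(v + 2)*(v + 3)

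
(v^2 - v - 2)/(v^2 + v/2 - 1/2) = 2*(v - 2)/(2*v - 1)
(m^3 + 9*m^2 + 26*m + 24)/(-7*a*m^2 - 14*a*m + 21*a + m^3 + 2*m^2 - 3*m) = (-m^2 - 6*m - 8)/(7*a*m - 7*a - m^2 + m)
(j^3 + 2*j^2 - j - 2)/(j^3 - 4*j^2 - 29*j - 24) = (j^2 + j - 2)/(j^2 - 5*j - 24)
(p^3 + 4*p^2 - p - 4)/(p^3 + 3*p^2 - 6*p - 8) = (p - 1)/(p - 2)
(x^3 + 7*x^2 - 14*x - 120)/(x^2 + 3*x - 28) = (x^2 + 11*x + 30)/(x + 7)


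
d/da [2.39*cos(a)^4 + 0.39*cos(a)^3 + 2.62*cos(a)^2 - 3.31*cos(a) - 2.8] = (-9.56*cos(a)^3 - 1.17*cos(a)^2 - 5.24*cos(a) + 3.31)*sin(a)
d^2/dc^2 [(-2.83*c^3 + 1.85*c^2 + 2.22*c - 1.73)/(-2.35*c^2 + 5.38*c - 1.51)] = (-1.4210854715202e-14*c^5 + 5.6843418860808e-14*c^4 + 72.4417939999999*c^3 - 41.2302239999999*c^2 - 45.252222*c + 43.363772)/(12.977875*c^6 - 89.13315*c^5 + 229.074945*c^4 - 270.266452*c^3 + 147.192837*c^2 - 36.800814*c + 3.442951)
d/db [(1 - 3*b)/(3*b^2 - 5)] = 3*(3*b^2 - 2*b + 5)/(9*b^4 - 30*b^2 + 25)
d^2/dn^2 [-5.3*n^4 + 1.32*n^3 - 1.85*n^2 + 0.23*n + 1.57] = -63.6*n^2 + 7.92*n - 3.7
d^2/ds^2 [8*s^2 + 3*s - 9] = 16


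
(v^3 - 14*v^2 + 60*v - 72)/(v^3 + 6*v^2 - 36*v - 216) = (v^2 - 8*v + 12)/(v^2 + 12*v + 36)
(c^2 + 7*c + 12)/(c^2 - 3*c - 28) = (c + 3)/(c - 7)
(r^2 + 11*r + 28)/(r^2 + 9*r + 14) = (r + 4)/(r + 2)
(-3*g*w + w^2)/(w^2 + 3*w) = (-3*g + w)/(w + 3)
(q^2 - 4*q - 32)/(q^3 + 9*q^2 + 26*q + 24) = (q - 8)/(q^2 + 5*q + 6)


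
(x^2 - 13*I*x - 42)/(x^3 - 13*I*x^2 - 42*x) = 1/x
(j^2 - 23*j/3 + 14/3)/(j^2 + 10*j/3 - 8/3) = (j - 7)/(j + 4)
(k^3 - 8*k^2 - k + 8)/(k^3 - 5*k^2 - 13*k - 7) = (k^2 - 9*k + 8)/(k^2 - 6*k - 7)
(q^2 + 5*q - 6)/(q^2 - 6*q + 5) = (q + 6)/(q - 5)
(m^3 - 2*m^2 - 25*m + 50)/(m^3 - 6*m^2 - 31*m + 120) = (m^2 - 7*m + 10)/(m^2 - 11*m + 24)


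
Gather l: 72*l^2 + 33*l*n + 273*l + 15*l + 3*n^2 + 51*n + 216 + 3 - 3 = 72*l^2 + l*(33*n + 288) + 3*n^2 + 51*n + 216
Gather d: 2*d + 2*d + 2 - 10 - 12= 4*d - 20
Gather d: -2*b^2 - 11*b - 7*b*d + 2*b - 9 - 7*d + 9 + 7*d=-2*b^2 - 7*b*d - 9*b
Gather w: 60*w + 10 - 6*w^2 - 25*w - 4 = -6*w^2 + 35*w + 6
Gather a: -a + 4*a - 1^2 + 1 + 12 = 3*a + 12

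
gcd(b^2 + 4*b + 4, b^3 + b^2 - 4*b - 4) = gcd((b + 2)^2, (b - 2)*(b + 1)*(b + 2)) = b + 2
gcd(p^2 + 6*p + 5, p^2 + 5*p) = p + 5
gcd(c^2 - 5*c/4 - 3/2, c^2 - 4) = c - 2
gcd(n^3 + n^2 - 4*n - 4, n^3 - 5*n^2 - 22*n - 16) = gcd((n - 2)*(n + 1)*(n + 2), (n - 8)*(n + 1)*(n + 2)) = n^2 + 3*n + 2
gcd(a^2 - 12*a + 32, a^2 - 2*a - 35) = 1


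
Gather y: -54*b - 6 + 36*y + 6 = -54*b + 36*y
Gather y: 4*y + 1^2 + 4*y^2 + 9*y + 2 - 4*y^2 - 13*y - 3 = 0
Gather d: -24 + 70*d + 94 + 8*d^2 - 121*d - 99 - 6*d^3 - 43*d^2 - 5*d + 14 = -6*d^3 - 35*d^2 - 56*d - 15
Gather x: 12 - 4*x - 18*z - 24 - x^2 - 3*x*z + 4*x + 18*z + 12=-x^2 - 3*x*z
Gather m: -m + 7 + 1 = 8 - m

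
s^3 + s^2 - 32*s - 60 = (s - 6)*(s + 2)*(s + 5)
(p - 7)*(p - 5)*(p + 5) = p^3 - 7*p^2 - 25*p + 175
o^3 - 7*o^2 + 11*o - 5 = (o - 5)*(o - 1)^2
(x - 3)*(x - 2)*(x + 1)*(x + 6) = x^4 + 2*x^3 - 23*x^2 + 12*x + 36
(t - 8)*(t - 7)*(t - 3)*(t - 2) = t^4 - 20*t^3 + 137*t^2 - 370*t + 336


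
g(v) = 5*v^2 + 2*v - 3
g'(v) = 10*v + 2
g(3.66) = 71.30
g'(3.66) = 38.60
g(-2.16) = 16.01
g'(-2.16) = -19.60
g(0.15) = -2.59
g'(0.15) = 3.50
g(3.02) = 48.64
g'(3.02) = 32.20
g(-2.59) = 25.36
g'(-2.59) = -23.90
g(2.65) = 37.41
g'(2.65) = 28.50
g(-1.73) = 8.50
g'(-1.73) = -15.30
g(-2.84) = 31.65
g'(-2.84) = -26.40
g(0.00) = -3.00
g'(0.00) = 2.00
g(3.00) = 48.00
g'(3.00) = 32.00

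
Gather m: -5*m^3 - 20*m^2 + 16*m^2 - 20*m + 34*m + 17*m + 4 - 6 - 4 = -5*m^3 - 4*m^2 + 31*m - 6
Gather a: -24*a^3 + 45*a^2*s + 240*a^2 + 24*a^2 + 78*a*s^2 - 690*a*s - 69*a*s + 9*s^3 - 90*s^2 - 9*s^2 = -24*a^3 + a^2*(45*s + 264) + a*(78*s^2 - 759*s) + 9*s^3 - 99*s^2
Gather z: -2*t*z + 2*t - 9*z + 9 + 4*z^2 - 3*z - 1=2*t + 4*z^2 + z*(-2*t - 12) + 8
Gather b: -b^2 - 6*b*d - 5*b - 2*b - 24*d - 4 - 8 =-b^2 + b*(-6*d - 7) - 24*d - 12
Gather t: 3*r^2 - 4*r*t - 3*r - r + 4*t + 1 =3*r^2 - 4*r + t*(4 - 4*r) + 1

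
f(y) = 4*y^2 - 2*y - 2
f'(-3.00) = -26.00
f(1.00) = 0.00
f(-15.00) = 928.00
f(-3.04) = 41.05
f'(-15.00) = -122.00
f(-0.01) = -1.98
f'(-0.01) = -2.08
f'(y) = 8*y - 2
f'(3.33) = 24.64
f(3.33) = 35.70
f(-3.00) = 40.00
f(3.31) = 35.20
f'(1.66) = 11.28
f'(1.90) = 13.20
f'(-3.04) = -26.32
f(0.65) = -1.61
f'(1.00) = 6.00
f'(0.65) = 3.20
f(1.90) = 8.64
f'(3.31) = 24.48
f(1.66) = 5.70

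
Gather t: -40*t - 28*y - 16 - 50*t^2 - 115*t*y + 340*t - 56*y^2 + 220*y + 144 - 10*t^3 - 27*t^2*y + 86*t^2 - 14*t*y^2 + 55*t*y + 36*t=-10*t^3 + t^2*(36 - 27*y) + t*(-14*y^2 - 60*y + 336) - 56*y^2 + 192*y + 128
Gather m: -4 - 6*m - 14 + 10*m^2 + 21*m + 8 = 10*m^2 + 15*m - 10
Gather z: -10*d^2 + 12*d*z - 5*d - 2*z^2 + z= -10*d^2 - 5*d - 2*z^2 + z*(12*d + 1)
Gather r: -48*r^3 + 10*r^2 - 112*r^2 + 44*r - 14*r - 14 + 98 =-48*r^3 - 102*r^2 + 30*r + 84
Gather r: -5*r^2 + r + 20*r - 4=-5*r^2 + 21*r - 4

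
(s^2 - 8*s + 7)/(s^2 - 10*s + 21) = (s - 1)/(s - 3)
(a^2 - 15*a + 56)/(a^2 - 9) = (a^2 - 15*a + 56)/(a^2 - 9)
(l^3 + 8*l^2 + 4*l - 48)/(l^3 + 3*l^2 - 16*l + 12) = (l + 4)/(l - 1)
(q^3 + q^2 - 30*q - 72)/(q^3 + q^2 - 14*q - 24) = (q^2 - 2*q - 24)/(q^2 - 2*q - 8)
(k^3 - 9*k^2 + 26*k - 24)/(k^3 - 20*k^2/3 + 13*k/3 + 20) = 3*(k^2 - 6*k + 8)/(3*k^2 - 11*k - 20)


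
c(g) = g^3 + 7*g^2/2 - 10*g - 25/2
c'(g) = 3*g^2 + 7*g - 10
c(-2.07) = 14.33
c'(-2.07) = -11.64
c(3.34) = 30.40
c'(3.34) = 46.85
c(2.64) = 3.89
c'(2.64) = 29.39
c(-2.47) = 18.48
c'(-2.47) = -8.99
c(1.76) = -13.81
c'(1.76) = 11.61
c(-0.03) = -12.20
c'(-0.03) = -10.21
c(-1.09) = 1.26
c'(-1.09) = -14.07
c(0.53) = -16.67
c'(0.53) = -5.45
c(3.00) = 16.00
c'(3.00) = 38.00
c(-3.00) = 22.00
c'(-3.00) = -4.00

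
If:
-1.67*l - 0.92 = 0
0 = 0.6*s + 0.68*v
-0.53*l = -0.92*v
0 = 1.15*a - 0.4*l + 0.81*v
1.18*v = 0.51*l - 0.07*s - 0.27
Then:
No Solution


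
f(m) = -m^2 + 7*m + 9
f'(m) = 7 - 2*m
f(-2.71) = -17.31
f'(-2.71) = 12.42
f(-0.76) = 3.10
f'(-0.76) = 8.52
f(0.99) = 14.95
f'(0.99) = 5.02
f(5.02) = 18.94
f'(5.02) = -3.04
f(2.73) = 20.66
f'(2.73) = 1.54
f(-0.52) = 5.09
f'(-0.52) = 8.04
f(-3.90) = -33.51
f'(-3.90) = 14.80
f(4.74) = 19.71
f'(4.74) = -2.48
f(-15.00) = -321.00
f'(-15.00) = 37.00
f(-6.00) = -69.00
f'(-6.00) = 19.00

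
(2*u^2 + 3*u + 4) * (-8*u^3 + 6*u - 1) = -16*u^5 - 24*u^4 - 20*u^3 + 16*u^2 + 21*u - 4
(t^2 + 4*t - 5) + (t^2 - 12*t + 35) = 2*t^2 - 8*t + 30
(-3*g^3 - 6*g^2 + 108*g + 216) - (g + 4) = -3*g^3 - 6*g^2 + 107*g + 212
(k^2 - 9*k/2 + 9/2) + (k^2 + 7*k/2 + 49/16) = 2*k^2 - k + 121/16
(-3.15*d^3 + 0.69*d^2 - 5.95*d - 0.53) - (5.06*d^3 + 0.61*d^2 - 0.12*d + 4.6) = -8.21*d^3 + 0.08*d^2 - 5.83*d - 5.13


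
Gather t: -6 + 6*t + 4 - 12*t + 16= 14 - 6*t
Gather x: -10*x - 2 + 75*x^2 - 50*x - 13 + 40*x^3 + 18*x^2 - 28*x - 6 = 40*x^3 + 93*x^2 - 88*x - 21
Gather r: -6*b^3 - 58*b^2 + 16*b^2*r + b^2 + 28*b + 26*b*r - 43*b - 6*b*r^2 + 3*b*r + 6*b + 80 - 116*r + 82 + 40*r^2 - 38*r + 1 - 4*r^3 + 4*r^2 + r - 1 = -6*b^3 - 57*b^2 - 9*b - 4*r^3 + r^2*(44 - 6*b) + r*(16*b^2 + 29*b - 153) + 162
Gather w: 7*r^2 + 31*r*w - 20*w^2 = 7*r^2 + 31*r*w - 20*w^2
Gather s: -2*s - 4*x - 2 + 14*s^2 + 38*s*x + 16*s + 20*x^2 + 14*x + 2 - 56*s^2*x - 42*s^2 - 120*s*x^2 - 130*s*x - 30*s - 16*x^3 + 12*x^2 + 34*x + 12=s^2*(-56*x - 28) + s*(-120*x^2 - 92*x - 16) - 16*x^3 + 32*x^2 + 44*x + 12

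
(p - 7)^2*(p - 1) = p^3 - 15*p^2 + 63*p - 49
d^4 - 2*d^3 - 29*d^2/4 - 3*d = d*(d - 4)*(d + 1/2)*(d + 3/2)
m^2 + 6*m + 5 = (m + 1)*(m + 5)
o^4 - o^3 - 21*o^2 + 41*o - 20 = (o - 4)*(o - 1)^2*(o + 5)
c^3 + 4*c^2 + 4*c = c*(c + 2)^2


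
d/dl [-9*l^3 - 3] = -27*l^2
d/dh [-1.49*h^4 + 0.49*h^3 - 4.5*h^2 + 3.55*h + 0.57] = -5.96*h^3 + 1.47*h^2 - 9.0*h + 3.55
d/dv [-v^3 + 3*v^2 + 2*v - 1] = -3*v^2 + 6*v + 2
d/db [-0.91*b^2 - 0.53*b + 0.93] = -1.82*b - 0.53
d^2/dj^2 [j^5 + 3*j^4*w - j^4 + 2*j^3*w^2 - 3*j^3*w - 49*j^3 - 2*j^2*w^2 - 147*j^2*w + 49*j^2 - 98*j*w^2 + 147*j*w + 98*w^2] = 20*j^3 + 36*j^2*w - 12*j^2 + 12*j*w^2 - 18*j*w - 294*j - 4*w^2 - 294*w + 98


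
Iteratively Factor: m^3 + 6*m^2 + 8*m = (m + 4)*(m^2 + 2*m) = m*(m + 4)*(m + 2)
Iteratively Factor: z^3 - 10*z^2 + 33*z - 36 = (z - 4)*(z^2 - 6*z + 9) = (z - 4)*(z - 3)*(z - 3)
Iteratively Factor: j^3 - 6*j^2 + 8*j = (j - 2)*(j^2 - 4*j) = j*(j - 2)*(j - 4)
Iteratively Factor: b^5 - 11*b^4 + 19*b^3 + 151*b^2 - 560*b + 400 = (b - 4)*(b^4 - 7*b^3 - 9*b^2 + 115*b - 100) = (b - 5)*(b - 4)*(b^3 - 2*b^2 - 19*b + 20) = (b - 5)*(b - 4)*(b + 4)*(b^2 - 6*b + 5) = (b - 5)^2*(b - 4)*(b + 4)*(b - 1)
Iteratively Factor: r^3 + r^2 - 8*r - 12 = (r + 2)*(r^2 - r - 6) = (r + 2)^2*(r - 3)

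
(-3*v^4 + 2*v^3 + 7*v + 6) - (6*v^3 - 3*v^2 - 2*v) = -3*v^4 - 4*v^3 + 3*v^2 + 9*v + 6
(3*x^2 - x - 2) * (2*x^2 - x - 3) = 6*x^4 - 5*x^3 - 12*x^2 + 5*x + 6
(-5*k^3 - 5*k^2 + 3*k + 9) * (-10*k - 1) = 50*k^4 + 55*k^3 - 25*k^2 - 93*k - 9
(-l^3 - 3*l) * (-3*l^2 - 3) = 3*l^5 + 12*l^3 + 9*l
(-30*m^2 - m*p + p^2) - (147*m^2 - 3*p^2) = -177*m^2 - m*p + 4*p^2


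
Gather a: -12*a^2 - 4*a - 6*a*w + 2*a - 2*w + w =-12*a^2 + a*(-6*w - 2) - w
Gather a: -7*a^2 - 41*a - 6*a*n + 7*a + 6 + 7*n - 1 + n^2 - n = -7*a^2 + a*(-6*n - 34) + n^2 + 6*n + 5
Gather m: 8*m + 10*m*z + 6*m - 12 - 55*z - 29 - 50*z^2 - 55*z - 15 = m*(10*z + 14) - 50*z^2 - 110*z - 56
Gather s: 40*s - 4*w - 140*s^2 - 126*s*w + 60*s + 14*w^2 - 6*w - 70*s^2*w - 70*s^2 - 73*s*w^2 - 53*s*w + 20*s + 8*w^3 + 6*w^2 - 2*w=s^2*(-70*w - 210) + s*(-73*w^2 - 179*w + 120) + 8*w^3 + 20*w^2 - 12*w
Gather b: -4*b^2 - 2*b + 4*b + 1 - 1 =-4*b^2 + 2*b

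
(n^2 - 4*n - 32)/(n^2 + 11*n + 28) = (n - 8)/(n + 7)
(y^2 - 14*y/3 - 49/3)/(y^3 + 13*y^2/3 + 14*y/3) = (y - 7)/(y*(y + 2))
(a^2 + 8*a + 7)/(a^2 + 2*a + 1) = (a + 7)/(a + 1)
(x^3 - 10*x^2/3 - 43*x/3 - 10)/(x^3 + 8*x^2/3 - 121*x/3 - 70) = (x + 1)/(x + 7)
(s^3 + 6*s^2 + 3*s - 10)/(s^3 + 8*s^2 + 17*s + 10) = (s - 1)/(s + 1)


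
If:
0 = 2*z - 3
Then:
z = 3/2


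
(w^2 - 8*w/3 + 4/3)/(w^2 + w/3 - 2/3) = (w - 2)/(w + 1)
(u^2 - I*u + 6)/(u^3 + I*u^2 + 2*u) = (u - 3*I)/(u*(u - I))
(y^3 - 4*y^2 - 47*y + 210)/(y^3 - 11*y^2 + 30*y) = (y + 7)/y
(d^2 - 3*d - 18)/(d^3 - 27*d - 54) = 1/(d + 3)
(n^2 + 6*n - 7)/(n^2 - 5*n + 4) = (n + 7)/(n - 4)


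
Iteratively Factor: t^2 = (t)*(t)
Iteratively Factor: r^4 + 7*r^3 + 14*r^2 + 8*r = (r + 2)*(r^3 + 5*r^2 + 4*r) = (r + 2)*(r + 4)*(r^2 + r) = (r + 1)*(r + 2)*(r + 4)*(r)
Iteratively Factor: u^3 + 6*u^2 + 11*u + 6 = (u + 3)*(u^2 + 3*u + 2) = (u + 2)*(u + 3)*(u + 1)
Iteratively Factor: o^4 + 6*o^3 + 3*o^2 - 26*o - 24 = (o + 4)*(o^3 + 2*o^2 - 5*o - 6) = (o + 3)*(o + 4)*(o^2 - o - 2) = (o + 1)*(o + 3)*(o + 4)*(o - 2)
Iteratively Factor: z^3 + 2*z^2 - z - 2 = (z + 1)*(z^2 + z - 2) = (z - 1)*(z + 1)*(z + 2)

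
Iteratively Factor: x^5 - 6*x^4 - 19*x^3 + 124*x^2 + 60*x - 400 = (x + 2)*(x^4 - 8*x^3 - 3*x^2 + 130*x - 200) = (x - 5)*(x + 2)*(x^3 - 3*x^2 - 18*x + 40) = (x - 5)*(x - 2)*(x + 2)*(x^2 - x - 20) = (x - 5)*(x - 2)*(x + 2)*(x + 4)*(x - 5)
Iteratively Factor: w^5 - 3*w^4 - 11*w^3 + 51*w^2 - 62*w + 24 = (w - 1)*(w^4 - 2*w^3 - 13*w^2 + 38*w - 24) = (w - 3)*(w - 1)*(w^3 + w^2 - 10*w + 8) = (w - 3)*(w - 1)^2*(w^2 + 2*w - 8) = (w - 3)*(w - 2)*(w - 1)^2*(w + 4)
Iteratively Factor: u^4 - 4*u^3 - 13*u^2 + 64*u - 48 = (u - 4)*(u^3 - 13*u + 12) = (u - 4)*(u - 3)*(u^2 + 3*u - 4) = (u - 4)*(u - 3)*(u - 1)*(u + 4)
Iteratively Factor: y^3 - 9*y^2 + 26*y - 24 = (y - 4)*(y^2 - 5*y + 6) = (y - 4)*(y - 2)*(y - 3)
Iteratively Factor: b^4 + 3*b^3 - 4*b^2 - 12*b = (b)*(b^3 + 3*b^2 - 4*b - 12) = b*(b + 3)*(b^2 - 4) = b*(b - 2)*(b + 3)*(b + 2)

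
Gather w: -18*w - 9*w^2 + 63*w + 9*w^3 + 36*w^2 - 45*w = 9*w^3 + 27*w^2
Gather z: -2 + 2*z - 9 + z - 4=3*z - 15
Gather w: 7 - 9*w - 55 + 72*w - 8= 63*w - 56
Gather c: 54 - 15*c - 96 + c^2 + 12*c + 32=c^2 - 3*c - 10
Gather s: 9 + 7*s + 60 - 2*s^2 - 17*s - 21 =-2*s^2 - 10*s + 48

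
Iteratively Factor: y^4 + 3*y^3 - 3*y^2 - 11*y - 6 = (y + 1)*(y^3 + 2*y^2 - 5*y - 6) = (y + 1)*(y + 3)*(y^2 - y - 2) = (y - 2)*(y + 1)*(y + 3)*(y + 1)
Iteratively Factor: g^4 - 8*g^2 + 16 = (g + 2)*(g^3 - 2*g^2 - 4*g + 8) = (g + 2)^2*(g^2 - 4*g + 4) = (g - 2)*(g + 2)^2*(g - 2)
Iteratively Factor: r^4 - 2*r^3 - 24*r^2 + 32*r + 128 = (r - 4)*(r^3 + 2*r^2 - 16*r - 32) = (r - 4)^2*(r^2 + 6*r + 8) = (r - 4)^2*(r + 2)*(r + 4)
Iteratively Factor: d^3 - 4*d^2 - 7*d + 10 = (d - 1)*(d^2 - 3*d - 10) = (d - 5)*(d - 1)*(d + 2)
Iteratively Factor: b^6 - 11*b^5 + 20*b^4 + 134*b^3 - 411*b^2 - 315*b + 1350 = (b - 5)*(b^5 - 6*b^4 - 10*b^3 + 84*b^2 + 9*b - 270) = (b - 5)*(b - 3)*(b^4 - 3*b^3 - 19*b^2 + 27*b + 90) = (b - 5)*(b - 3)^2*(b^3 - 19*b - 30) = (b - 5)*(b - 3)^2*(b + 2)*(b^2 - 2*b - 15) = (b - 5)^2*(b - 3)^2*(b + 2)*(b + 3)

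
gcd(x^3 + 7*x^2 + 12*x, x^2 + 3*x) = x^2 + 3*x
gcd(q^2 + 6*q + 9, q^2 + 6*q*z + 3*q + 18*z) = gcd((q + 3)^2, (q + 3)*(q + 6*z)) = q + 3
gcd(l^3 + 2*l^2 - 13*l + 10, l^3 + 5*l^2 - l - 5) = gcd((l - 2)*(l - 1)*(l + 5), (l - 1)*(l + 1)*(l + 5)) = l^2 + 4*l - 5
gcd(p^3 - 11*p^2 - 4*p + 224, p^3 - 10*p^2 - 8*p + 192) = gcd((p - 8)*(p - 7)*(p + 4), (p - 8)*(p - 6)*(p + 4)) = p^2 - 4*p - 32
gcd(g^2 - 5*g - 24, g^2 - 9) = g + 3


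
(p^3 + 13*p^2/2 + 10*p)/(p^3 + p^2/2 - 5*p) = (p + 4)/(p - 2)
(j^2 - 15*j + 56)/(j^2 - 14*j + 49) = (j - 8)/(j - 7)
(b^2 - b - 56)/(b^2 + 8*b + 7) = (b - 8)/(b + 1)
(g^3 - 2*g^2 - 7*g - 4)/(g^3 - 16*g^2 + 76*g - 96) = (g^3 - 2*g^2 - 7*g - 4)/(g^3 - 16*g^2 + 76*g - 96)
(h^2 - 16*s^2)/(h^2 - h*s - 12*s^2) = (h + 4*s)/(h + 3*s)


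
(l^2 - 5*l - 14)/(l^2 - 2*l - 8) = (l - 7)/(l - 4)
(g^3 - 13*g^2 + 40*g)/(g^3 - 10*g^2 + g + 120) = g/(g + 3)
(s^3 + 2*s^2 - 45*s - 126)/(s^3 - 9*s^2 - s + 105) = (s + 6)/(s - 5)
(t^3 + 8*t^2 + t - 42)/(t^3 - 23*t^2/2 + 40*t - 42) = 2*(t^2 + 10*t + 21)/(2*t^2 - 19*t + 42)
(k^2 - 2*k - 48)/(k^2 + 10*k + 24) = (k - 8)/(k + 4)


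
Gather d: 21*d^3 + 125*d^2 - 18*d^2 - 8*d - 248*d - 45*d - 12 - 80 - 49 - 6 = 21*d^3 + 107*d^2 - 301*d - 147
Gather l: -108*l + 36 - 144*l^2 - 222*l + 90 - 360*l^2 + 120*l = -504*l^2 - 210*l + 126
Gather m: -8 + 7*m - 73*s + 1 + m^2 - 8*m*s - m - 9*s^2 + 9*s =m^2 + m*(6 - 8*s) - 9*s^2 - 64*s - 7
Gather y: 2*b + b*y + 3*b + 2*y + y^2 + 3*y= 5*b + y^2 + y*(b + 5)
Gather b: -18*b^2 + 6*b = -18*b^2 + 6*b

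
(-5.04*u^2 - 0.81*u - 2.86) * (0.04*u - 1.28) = -0.2016*u^3 + 6.4188*u^2 + 0.9224*u + 3.6608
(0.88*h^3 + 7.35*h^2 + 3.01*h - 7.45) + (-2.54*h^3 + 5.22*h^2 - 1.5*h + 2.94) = -1.66*h^3 + 12.57*h^2 + 1.51*h - 4.51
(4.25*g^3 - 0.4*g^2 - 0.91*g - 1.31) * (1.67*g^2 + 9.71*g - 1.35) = 7.0975*g^5 + 40.5995*g^4 - 11.1412*g^3 - 10.4838*g^2 - 11.4916*g + 1.7685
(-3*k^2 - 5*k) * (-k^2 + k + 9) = 3*k^4 + 2*k^3 - 32*k^2 - 45*k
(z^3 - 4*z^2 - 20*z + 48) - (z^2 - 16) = z^3 - 5*z^2 - 20*z + 64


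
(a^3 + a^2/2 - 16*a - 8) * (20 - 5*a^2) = -5*a^5 - 5*a^4/2 + 100*a^3 + 50*a^2 - 320*a - 160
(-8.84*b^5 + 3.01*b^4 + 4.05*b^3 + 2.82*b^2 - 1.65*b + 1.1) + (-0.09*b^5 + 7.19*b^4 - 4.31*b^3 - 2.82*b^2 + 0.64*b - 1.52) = -8.93*b^5 + 10.2*b^4 - 0.26*b^3 - 1.01*b - 0.42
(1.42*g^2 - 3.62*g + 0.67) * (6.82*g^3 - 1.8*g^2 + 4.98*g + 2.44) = 9.6844*g^5 - 27.2444*g^4 + 18.157*g^3 - 15.7688*g^2 - 5.4962*g + 1.6348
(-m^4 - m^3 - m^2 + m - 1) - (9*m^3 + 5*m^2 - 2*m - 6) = -m^4 - 10*m^3 - 6*m^2 + 3*m + 5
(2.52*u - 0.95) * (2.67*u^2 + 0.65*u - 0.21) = 6.7284*u^3 - 0.8985*u^2 - 1.1467*u + 0.1995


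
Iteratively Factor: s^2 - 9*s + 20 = (s - 5)*(s - 4)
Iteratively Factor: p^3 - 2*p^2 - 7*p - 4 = (p + 1)*(p^2 - 3*p - 4) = (p - 4)*(p + 1)*(p + 1)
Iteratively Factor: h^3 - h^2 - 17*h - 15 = (h + 3)*(h^2 - 4*h - 5) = (h - 5)*(h + 3)*(h + 1)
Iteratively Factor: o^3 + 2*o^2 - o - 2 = (o + 1)*(o^2 + o - 2) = (o - 1)*(o + 1)*(o + 2)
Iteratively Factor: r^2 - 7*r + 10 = (r - 2)*(r - 5)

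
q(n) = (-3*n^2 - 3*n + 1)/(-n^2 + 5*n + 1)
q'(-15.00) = -0.04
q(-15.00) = 2.10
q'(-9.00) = -0.09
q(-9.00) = 1.72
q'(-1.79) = -0.47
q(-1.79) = 0.29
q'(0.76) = -1.20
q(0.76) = -0.71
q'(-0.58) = -2.35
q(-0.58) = -0.77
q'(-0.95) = -0.94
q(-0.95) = -0.25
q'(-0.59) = -2.25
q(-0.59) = -0.75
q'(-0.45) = -4.67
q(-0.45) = -1.20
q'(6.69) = -7.91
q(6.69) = 14.88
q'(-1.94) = -0.44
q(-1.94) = 0.36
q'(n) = (-6*n - 3)/(-n^2 + 5*n + 1) + (2*n - 5)*(-3*n^2 - 3*n + 1)/(-n^2 + 5*n + 1)^2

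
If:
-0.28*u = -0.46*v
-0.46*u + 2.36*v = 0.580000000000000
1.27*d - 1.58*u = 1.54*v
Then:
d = 1.18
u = 0.59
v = 0.36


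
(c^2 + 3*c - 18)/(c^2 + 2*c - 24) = (c - 3)/(c - 4)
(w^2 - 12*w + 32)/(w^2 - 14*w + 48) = (w - 4)/(w - 6)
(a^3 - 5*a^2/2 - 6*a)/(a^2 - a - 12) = a*(2*a + 3)/(2*(a + 3))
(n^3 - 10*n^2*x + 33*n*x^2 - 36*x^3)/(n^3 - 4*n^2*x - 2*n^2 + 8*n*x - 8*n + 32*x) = (n^2 - 6*n*x + 9*x^2)/(n^2 - 2*n - 8)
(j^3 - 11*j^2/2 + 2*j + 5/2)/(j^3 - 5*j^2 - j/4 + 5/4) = 2*(j - 1)/(2*j - 1)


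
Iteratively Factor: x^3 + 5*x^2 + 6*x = (x)*(x^2 + 5*x + 6) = x*(x + 3)*(x + 2)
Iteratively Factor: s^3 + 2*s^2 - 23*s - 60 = (s + 3)*(s^2 - s - 20) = (s + 3)*(s + 4)*(s - 5)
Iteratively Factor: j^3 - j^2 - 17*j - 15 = (j + 3)*(j^2 - 4*j - 5) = (j - 5)*(j + 3)*(j + 1)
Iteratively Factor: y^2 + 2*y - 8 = (y + 4)*(y - 2)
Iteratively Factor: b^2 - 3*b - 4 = (b - 4)*(b + 1)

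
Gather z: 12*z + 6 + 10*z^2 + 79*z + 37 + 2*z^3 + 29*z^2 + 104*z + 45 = 2*z^3 + 39*z^2 + 195*z + 88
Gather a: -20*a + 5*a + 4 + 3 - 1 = 6 - 15*a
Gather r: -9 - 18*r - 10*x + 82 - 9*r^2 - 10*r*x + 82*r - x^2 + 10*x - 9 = -9*r^2 + r*(64 - 10*x) - x^2 + 64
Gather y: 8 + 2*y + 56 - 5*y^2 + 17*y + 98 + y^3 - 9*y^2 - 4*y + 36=y^3 - 14*y^2 + 15*y + 198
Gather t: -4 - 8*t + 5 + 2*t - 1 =-6*t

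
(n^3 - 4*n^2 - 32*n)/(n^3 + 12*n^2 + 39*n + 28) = n*(n - 8)/(n^2 + 8*n + 7)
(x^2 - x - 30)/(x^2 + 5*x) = (x - 6)/x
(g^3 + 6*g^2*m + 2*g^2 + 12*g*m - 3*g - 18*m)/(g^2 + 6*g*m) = g + 2 - 3/g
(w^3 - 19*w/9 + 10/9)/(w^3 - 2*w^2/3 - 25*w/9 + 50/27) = 3*(w - 1)/(3*w - 5)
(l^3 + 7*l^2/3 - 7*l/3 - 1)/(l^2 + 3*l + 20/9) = 3*(3*l^3 + 7*l^2 - 7*l - 3)/(9*l^2 + 27*l + 20)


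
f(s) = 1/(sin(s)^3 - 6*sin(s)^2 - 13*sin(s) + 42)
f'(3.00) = -0.00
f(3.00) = 0.02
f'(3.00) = -0.00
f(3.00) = 0.02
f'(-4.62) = -0.00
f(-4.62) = 0.04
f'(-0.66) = 0.00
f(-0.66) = 0.02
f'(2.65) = -0.01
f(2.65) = 0.03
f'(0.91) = 0.02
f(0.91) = 0.04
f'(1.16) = 0.01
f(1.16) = 0.04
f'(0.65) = 0.01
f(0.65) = 0.03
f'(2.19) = -0.02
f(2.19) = 0.04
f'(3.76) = -0.00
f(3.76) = 0.02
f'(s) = (-3*sin(s)^2*cos(s) + 12*sin(s)*cos(s) + 13*cos(s))/(sin(s)^3 - 6*sin(s)^2 - 13*sin(s) + 42)^2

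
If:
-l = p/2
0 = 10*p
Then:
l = 0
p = 0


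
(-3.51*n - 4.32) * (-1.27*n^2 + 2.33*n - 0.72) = 4.4577*n^3 - 2.6919*n^2 - 7.5384*n + 3.1104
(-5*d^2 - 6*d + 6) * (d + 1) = -5*d^3 - 11*d^2 + 6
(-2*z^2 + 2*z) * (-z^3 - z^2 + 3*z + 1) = 2*z^5 - 8*z^3 + 4*z^2 + 2*z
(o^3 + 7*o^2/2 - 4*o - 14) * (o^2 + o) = o^5 + 9*o^4/2 - o^3/2 - 18*o^2 - 14*o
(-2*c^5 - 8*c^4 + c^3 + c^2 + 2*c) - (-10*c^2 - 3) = -2*c^5 - 8*c^4 + c^3 + 11*c^2 + 2*c + 3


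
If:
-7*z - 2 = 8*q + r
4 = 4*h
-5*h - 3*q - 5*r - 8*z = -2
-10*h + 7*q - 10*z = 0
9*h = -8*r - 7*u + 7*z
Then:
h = 1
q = 200/559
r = 5/13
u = -9684/3913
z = -419/559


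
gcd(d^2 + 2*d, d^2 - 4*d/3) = d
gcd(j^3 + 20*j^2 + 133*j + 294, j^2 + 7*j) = j + 7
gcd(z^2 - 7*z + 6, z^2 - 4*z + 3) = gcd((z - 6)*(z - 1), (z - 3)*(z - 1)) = z - 1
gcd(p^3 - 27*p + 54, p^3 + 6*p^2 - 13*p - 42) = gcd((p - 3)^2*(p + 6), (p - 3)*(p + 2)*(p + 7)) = p - 3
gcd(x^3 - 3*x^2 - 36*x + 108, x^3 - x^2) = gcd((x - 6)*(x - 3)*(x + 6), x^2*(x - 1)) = 1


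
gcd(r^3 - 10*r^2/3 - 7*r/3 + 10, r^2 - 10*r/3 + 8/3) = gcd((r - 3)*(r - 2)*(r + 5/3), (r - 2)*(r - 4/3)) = r - 2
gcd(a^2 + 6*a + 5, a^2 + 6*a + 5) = a^2 + 6*a + 5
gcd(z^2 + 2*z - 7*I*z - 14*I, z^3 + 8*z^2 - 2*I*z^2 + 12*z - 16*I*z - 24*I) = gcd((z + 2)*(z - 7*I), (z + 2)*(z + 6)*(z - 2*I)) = z + 2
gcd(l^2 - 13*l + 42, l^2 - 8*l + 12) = l - 6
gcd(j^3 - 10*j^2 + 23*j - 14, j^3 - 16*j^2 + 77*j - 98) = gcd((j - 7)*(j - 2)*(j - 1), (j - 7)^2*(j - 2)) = j^2 - 9*j + 14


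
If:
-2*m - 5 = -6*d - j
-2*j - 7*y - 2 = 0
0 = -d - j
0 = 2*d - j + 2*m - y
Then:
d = 11/18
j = -11/18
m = -35/36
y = -1/9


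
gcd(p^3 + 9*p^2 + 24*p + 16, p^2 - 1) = p + 1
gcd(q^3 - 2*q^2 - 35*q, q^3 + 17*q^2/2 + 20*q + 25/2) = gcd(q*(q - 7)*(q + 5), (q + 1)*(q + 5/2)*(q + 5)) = q + 5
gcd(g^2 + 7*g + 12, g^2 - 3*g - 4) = 1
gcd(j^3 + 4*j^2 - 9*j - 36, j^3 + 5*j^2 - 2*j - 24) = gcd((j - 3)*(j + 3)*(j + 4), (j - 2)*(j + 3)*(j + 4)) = j^2 + 7*j + 12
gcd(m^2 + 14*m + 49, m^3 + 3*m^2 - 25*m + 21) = m + 7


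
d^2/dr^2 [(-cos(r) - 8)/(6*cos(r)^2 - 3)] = (-36*sin(r)^4*cos(r) - 128*sin(r)^4 + 128*sin(r)^2 + 10*cos(r) - 9*cos(3*r) + 2*cos(5*r) + 32)/(3*(2*sin(r)^2 - 1)^3)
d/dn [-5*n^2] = -10*n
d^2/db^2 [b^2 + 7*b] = 2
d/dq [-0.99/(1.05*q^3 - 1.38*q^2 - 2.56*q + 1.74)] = (3.1185*q^2 - 2.7324*q - 2.5344)/(1.05*q^3 - 1.38*q^2 - 2.56*q + 1.74)^2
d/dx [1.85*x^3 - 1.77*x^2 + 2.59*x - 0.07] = 5.55*x^2 - 3.54*x + 2.59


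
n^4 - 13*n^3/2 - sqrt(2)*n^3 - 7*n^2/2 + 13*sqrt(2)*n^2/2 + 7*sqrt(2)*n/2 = n*(n - 7)*(n + 1/2)*(n - sqrt(2))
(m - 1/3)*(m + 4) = m^2 + 11*m/3 - 4/3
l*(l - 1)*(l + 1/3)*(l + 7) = l^4 + 19*l^3/3 - 5*l^2 - 7*l/3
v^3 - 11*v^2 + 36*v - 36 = (v - 6)*(v - 3)*(v - 2)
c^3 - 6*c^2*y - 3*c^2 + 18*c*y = c*(c - 3)*(c - 6*y)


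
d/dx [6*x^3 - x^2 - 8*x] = 18*x^2 - 2*x - 8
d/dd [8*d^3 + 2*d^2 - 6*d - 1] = 24*d^2 + 4*d - 6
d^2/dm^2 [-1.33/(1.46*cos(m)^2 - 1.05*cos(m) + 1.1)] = (11.340112*(1 - cos(m)^2)^2 - 6.11667*cos(m)^3 - 1.407539*cos(m)^2 + 13.76949*cos(m) - 10.000802)/(1.46*cos(m)^2 - 1.05*cos(m) + 1.1)^3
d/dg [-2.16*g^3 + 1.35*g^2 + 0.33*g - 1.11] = -6.48*g^2 + 2.7*g + 0.33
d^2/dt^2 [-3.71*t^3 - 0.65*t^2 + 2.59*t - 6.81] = -22.26*t - 1.3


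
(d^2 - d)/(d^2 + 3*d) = (d - 1)/(d + 3)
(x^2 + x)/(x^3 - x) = 1/(x - 1)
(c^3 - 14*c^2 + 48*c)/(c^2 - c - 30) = c*(c - 8)/(c + 5)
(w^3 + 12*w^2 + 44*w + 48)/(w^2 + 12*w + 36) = (w^2 + 6*w + 8)/(w + 6)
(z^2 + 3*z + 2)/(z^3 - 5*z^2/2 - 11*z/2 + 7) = 2*(z + 1)/(2*z^2 - 9*z + 7)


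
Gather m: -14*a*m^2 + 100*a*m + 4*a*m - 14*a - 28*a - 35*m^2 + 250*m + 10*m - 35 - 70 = -42*a + m^2*(-14*a - 35) + m*(104*a + 260) - 105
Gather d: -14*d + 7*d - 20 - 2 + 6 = -7*d - 16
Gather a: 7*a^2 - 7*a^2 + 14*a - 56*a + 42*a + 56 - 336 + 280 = 0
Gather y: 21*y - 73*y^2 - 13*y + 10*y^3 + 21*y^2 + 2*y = 10*y^3 - 52*y^2 + 10*y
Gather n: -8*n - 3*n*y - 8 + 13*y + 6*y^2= n*(-3*y - 8) + 6*y^2 + 13*y - 8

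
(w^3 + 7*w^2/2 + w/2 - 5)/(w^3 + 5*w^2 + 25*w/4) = 2*(w^2 + w - 2)/(w*(2*w + 5))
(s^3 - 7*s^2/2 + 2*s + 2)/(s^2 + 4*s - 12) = (s^2 - 3*s/2 - 1)/(s + 6)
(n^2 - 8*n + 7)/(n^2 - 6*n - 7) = (n - 1)/(n + 1)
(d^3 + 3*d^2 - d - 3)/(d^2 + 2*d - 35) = (d^3 + 3*d^2 - d - 3)/(d^2 + 2*d - 35)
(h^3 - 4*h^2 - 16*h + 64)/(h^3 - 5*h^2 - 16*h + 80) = (h - 4)/(h - 5)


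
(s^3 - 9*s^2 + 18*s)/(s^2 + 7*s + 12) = s*(s^2 - 9*s + 18)/(s^2 + 7*s + 12)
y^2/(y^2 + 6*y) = y/(y + 6)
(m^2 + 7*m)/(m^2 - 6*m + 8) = m*(m + 7)/(m^2 - 6*m + 8)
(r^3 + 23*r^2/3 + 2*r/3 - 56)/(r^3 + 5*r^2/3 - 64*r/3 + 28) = (r + 4)/(r - 2)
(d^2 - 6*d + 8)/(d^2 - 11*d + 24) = (d^2 - 6*d + 8)/(d^2 - 11*d + 24)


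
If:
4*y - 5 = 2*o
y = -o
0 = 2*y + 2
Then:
No Solution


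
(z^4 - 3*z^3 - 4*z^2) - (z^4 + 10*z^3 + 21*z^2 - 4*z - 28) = -13*z^3 - 25*z^2 + 4*z + 28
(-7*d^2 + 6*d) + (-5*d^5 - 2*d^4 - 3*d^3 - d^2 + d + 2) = -5*d^5 - 2*d^4 - 3*d^3 - 8*d^2 + 7*d + 2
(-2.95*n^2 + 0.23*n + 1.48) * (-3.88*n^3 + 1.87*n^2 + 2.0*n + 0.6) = 11.446*n^5 - 6.4089*n^4 - 11.2123*n^3 + 1.4576*n^2 + 3.098*n + 0.888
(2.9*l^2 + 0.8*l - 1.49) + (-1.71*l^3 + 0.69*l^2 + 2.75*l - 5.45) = -1.71*l^3 + 3.59*l^2 + 3.55*l - 6.94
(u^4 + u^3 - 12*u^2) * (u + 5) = u^5 + 6*u^4 - 7*u^3 - 60*u^2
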